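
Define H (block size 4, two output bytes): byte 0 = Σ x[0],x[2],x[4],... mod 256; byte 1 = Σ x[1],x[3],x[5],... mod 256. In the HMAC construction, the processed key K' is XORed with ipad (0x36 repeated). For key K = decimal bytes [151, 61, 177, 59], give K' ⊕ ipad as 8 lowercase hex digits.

a10b870d

Key decimal bytes [151, 61, 177, 59] = 97 3d b1 3b is exactly B = 4 bytes: K' = 97 3d b1 3b.
XOR each byte with 0x36: 97⊕36=a1, 3d⊕36=0b, b1⊕36=87, 3b⊕36=0d.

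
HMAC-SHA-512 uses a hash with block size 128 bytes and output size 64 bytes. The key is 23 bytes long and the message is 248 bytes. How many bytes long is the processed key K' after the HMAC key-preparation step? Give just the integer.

Key is 23 ≤ 128 bytes, zero-padded: |K'| = 128.

128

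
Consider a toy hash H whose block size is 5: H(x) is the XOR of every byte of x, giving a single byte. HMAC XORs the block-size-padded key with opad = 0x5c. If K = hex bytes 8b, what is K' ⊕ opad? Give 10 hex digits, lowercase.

Key hex bytes 8b is 1 byte ≤ B = 5; zero-pad to 5 bytes: K' = 8b 00 00 00 00.
XOR each byte with 0x5c: 8b⊕5c=d7, 00⊕5c=5c, 00⊕5c=5c, 00⊕5c=5c, 00⊕5c=5c.

d75c5c5c5c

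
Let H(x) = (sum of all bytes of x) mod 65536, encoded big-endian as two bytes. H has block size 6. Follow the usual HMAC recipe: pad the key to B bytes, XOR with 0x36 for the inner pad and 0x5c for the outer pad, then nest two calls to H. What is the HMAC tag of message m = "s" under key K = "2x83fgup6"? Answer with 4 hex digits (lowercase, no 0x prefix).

Key "2x83fgup6" = 32 78 38 33 66 67 75 70 36 is 9 bytes > B = 6, so hash it first: H(key) = 02 fd, then zero-pad to 6 bytes: K' = 02 fd 00 00 00 00.
K' ⊕ ipad = 34 cb 36 36 36 36.  K' ⊕ opad = 5e a1 5c 5c 5c 5c.
Inner input = (K'⊕ipad) ∥ m = 34 cb 36 36 36 36 ∥ 73.
Inner hash: sum = 52+203+54+54+54+54+115 = 586 → 02 4a.
Outer input = (K'⊕opad) ∥ inner = 5e a1 5c 5c 5c 5c ∥ 02 4a.
Outer hash (tag): sum = 94+161+92+92+92+92+2+74 = 699 → 02 bb.

02bb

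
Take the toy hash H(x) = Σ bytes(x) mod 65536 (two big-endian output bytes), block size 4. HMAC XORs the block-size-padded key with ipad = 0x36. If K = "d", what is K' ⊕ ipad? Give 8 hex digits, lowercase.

Key "d" = 64 is 1 byte ≤ B = 4; zero-pad to 4 bytes: K' = 64 00 00 00.
XOR each byte with 0x36: 64⊕36=52, 00⊕36=36, 00⊕36=36, 00⊕36=36.

52363636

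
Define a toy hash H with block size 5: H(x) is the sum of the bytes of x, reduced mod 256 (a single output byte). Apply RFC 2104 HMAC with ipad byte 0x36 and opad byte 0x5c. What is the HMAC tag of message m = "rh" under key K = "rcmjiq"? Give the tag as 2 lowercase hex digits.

ac

Key "rcmjiq" = 72 63 6d 6a 69 71 is 6 bytes > B = 5, so hash it first: H(key) = 86, then zero-pad to 5 bytes: K' = 86 00 00 00 00.
K' ⊕ ipad = b0 36 36 36 36.  K' ⊕ opad = da 5c 5c 5c 5c.
Inner input = (K'⊕ipad) ∥ m = b0 36 36 36 36 ∥ 72 68.
Inner hash: sum = 176+54+54+54+54+114+104 = 610; mod 256 = 98 → 62.
Outer input = (K'⊕opad) ∥ inner = da 5c 5c 5c 5c ∥ 62.
Outer hash (tag): sum = 218+92+92+92+92+98 = 684; mod 256 = 172 → ac.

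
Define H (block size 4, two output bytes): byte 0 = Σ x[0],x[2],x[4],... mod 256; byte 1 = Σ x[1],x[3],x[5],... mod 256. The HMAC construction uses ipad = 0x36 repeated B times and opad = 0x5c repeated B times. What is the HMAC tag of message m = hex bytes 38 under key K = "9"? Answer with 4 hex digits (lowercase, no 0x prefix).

Key "9" = 39 is 1 byte ≤ B = 4; zero-pad to 4 bytes: K' = 39 00 00 00.
K' ⊕ ipad = 0f 36 36 36.  K' ⊕ opad = 65 5c 5c 5c.
Inner input = (K'⊕ipad) ∥ m = 0f 36 36 36 ∥ 38.
Inner hash: even-index sum = 125 mod 256 = 125; odd-index sum = 108 mod 256 = 108 → 7d 6c.
Outer input = (K'⊕opad) ∥ inner = 65 5c 5c 5c ∥ 7d 6c.
Outer hash (tag): even-index sum = 318 mod 256 = 62; odd-index sum = 292 mod 256 = 36 → 3e 24.

3e24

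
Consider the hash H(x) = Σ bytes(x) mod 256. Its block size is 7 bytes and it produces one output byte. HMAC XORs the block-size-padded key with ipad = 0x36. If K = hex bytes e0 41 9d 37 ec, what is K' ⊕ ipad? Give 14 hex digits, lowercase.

d677ab01da3636

Key hex bytes e0 41 9d 37 ec is 5 bytes ≤ B = 7; zero-pad to 7 bytes: K' = e0 41 9d 37 ec 00 00.
XOR each byte with 0x36: e0⊕36=d6, 41⊕36=77, 9d⊕36=ab, 37⊕36=01, ec⊕36=da, 00⊕36=36, 00⊕36=36.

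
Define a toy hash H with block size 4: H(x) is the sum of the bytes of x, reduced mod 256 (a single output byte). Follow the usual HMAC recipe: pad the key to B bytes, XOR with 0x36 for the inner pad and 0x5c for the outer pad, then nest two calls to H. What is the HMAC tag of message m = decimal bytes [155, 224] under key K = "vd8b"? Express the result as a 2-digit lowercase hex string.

Key "vd8b" = 76 64 38 62 is exactly B = 4 bytes: K' = 76 64 38 62.
K' ⊕ ipad = 40 52 0e 54.  K' ⊕ opad = 2a 38 64 3e.
Inner input = (K'⊕ipad) ∥ m = 40 52 0e 54 ∥ 9b e0.
Inner hash: sum = 64+82+14+84+155+224 = 623; mod 256 = 111 → 6f.
Outer input = (K'⊕opad) ∥ inner = 2a 38 64 3e ∥ 6f.
Outer hash (tag): sum = 42+56+100+62+111 = 371; mod 256 = 115 → 73.

73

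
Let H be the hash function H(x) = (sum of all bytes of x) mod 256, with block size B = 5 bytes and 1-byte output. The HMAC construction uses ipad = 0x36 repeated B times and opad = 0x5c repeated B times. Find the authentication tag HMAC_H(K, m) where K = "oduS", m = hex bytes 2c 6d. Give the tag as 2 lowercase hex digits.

21

Key "oduS" = 6f 64 75 53 is 4 bytes ≤ B = 5; zero-pad to 5 bytes: K' = 6f 64 75 53 00.
K' ⊕ ipad = 59 52 43 65 36.  K' ⊕ opad = 33 38 29 0f 5c.
Inner input = (K'⊕ipad) ∥ m = 59 52 43 65 36 ∥ 2c 6d.
Inner hash: sum = 89+82+67+101+54+44+109 = 546; mod 256 = 34 → 22.
Outer input = (K'⊕opad) ∥ inner = 33 38 29 0f 5c ∥ 22.
Outer hash (tag): sum = 51+56+41+15+92+34 = 289; mod 256 = 33 → 21.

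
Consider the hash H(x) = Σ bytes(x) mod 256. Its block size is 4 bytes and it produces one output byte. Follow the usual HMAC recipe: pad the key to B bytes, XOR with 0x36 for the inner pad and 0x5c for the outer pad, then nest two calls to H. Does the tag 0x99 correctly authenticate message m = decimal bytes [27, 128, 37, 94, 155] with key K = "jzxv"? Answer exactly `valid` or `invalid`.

Key "jzxv" = 6a 7a 78 76 is exactly B = 4 bytes: K' = 6a 7a 78 76.
K' ⊕ ipad = 5c 4c 4e 40; K' ⊕ opad = 36 26 24 2a.
Inner hash: sum = 92+76+78+64+27+128+37+94+155 = 751; mod 256 = 239 → ef.
Outer hash (recomputed tag): sum = 54+38+36+42+239 = 409; mod 256 = 153 → 99.
Recomputed tag = 99; claimed = 99 → match.

valid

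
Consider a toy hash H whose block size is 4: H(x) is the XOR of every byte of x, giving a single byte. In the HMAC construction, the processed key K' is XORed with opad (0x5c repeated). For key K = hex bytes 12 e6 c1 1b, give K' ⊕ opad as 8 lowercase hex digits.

Key hex bytes 12 e6 c1 1b is exactly B = 4 bytes: K' = 12 e6 c1 1b.
XOR each byte with 0x5c: 12⊕5c=4e, e6⊕5c=ba, c1⊕5c=9d, 1b⊕5c=47.

4eba9d47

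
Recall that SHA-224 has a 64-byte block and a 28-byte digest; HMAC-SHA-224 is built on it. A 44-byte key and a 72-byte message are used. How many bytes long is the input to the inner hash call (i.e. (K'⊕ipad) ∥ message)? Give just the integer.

136

Key is 44 ≤ 64 bytes, zero-padded: |K'| = 64.
Inner input = (K'⊕ipad) ∥ m → 64 + 72 = 136 bytes.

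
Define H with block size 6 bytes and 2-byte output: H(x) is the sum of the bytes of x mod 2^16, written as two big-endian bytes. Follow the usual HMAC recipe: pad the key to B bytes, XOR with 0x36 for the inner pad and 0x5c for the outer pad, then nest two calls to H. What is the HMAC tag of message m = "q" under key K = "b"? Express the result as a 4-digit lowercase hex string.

Key "b" = 62 is 1 byte ≤ B = 6; zero-pad to 6 bytes: K' = 62 00 00 00 00 00.
K' ⊕ ipad = 54 36 36 36 36 36.  K' ⊕ opad = 3e 5c 5c 5c 5c 5c.
Inner input = (K'⊕ipad) ∥ m = 54 36 36 36 36 36 ∥ 71.
Inner hash: sum = 84+54+54+54+54+54+113 = 467 → 01 d3.
Outer input = (K'⊕opad) ∥ inner = 3e 5c 5c 5c 5c 5c ∥ 01 d3.
Outer hash (tag): sum = 62+92+92+92+92+92+1+211 = 734 → 02 de.

02de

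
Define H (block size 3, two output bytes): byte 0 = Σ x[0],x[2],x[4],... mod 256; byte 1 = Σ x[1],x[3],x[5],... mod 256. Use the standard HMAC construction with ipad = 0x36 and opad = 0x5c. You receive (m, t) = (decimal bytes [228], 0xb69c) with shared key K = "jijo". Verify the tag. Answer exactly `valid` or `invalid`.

valid

Key "jijo" = 6a 69 6a 6f is 4 bytes > B = 3, so hash it first: H(key) = d4 d8, then zero-pad to 3 bytes: K' = d4 d8 00.
K' ⊕ ipad = e2 ee 36; K' ⊕ opad = 88 84 5c.
Inner hash: even-index sum = 280 mod 256 = 24; odd-index sum = 466 mod 256 = 210 → 18 d2.
Outer hash (recomputed tag): even-index sum = 438 mod 256 = 182; odd-index sum = 156 mod 256 = 156 → b6 9c.
Recomputed tag = b69c; claimed = b69c → match.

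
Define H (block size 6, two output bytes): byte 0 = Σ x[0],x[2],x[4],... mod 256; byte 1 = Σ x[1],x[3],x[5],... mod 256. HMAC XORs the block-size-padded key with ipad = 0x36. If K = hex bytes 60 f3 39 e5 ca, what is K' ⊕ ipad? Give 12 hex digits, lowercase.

Key hex bytes 60 f3 39 e5 ca is 5 bytes ≤ B = 6; zero-pad to 6 bytes: K' = 60 f3 39 e5 ca 00.
XOR each byte with 0x36: 60⊕36=56, f3⊕36=c5, 39⊕36=0f, e5⊕36=d3, ca⊕36=fc, 00⊕36=36.

56c50fd3fc36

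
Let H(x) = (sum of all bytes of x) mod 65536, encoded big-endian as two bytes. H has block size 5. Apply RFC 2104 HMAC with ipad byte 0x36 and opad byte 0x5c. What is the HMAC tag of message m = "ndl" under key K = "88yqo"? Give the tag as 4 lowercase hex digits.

0198

Key "88yqo" = 38 38 79 71 6f is exactly B = 5 bytes: K' = 38 38 79 71 6f.
K' ⊕ ipad = 0e 0e 4f 47 59.  K' ⊕ opad = 64 64 25 2d 33.
Inner input = (K'⊕ipad) ∥ m = 0e 0e 4f 47 59 ∥ 6e 64 6c.
Inner hash: sum = 14+14+79+71+89+110+100+108 = 585 → 02 49.
Outer input = (K'⊕opad) ∥ inner = 64 64 25 2d 33 ∥ 02 49.
Outer hash (tag): sum = 100+100+37+45+51+2+73 = 408 → 01 98.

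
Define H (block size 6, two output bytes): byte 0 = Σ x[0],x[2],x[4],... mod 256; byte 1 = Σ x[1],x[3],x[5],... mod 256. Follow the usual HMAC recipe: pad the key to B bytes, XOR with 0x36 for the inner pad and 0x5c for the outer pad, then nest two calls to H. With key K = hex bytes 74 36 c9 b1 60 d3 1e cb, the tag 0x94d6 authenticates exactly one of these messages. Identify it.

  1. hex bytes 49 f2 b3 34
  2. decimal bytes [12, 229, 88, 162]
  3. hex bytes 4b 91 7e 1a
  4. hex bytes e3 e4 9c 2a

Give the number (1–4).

Key hex bytes 74 36 c9 b1 60 d3 1e cb is 8 bytes > B = 6, so hash it first: H(key) = bb 85, then zero-pad to 6 bytes: K' = bb 85 00 00 00 00.
K' ⊕ ipad = 8d b3 36 36 36 36; K' ⊕ opad = e7 d9 5c 5c 5c 5c.
m1: inner = H(8d b3 36 36 36 36 49 f2 b3 34) = f5 45; tag = H(e7 d9 5c 5c 5c 5c f5 45) = 94d6 ← matches
m2: inner = H(8d b3 36 36 36 36 0c e5 58 a2) = 5d a6; tag = H(e7 d9 5c 5c 5c 5c 5d a6) = fc37
m3: inner = H(8d b3 36 36 36 36 4b 91 7e 1a) = c2 ca; tag = H(e7 d9 5c 5c 5c 5c c2 ca) = 615b
m4: inner = H(8d b3 36 36 36 36 e3 e4 9c 2a) = 78 2d; tag = H(e7 d9 5c 5c 5c 5c 78 2d) = 17be

1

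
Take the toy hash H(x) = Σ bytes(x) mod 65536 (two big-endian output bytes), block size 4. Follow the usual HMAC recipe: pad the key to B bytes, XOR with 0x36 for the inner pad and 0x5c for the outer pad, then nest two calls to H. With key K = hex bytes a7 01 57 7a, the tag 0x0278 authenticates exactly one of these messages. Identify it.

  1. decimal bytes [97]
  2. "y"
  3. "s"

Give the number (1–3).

Key hex bytes a7 01 57 7a is exactly B = 4 bytes: K' = a7 01 57 7a.
K' ⊕ ipad = 91 37 61 4c; K' ⊕ opad = fb 5d 0b 26.
m1: inner = H(91 37 61 4c 61) = 01 d6; tag = H(fb 5d 0b 26 01 d6) = 0260
m2: inner = H(91 37 61 4c 79) = 01 ee; tag = H(fb 5d 0b 26 01 ee) = 0278 ← matches
m3: inner = H(91 37 61 4c 73) = 01 e8; tag = H(fb 5d 0b 26 01 e8) = 0272

2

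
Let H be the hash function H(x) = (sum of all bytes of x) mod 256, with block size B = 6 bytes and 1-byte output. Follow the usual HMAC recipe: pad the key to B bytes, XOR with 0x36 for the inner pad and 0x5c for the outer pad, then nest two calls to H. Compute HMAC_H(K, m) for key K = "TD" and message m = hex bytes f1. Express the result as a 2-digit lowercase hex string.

Key "TD" = 54 44 is 2 bytes ≤ B = 6; zero-pad to 6 bytes: K' = 54 44 00 00 00 00.
K' ⊕ ipad = 62 72 36 36 36 36.  K' ⊕ opad = 08 18 5c 5c 5c 5c.
Inner input = (K'⊕ipad) ∥ m = 62 72 36 36 36 36 ∥ f1.
Inner hash: sum = 98+114+54+54+54+54+241 = 669; mod 256 = 157 → 9d.
Outer input = (K'⊕opad) ∥ inner = 08 18 5c 5c 5c 5c ∥ 9d.
Outer hash (tag): sum = 8+24+92+92+92+92+157 = 557; mod 256 = 45 → 2d.

2d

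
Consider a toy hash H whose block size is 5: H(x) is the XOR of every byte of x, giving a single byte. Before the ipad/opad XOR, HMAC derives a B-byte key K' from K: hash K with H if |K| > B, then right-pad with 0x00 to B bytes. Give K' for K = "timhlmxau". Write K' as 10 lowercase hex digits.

7500000000

|K| = 9 > B = 5, so first hash the key.
H(K): XOR 74⊕69⊕6d⊕68⊕6c⊕6d⊕78⊕61⊕75 = 75.
Zero-pad H(K) = 75 to 5 bytes: K' = 75 00 00 00 00.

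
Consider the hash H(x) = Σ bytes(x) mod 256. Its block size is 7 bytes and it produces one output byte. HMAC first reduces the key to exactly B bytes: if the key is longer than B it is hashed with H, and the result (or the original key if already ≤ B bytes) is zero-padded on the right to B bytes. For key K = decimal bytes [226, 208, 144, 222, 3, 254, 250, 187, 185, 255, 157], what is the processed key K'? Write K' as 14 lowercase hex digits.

|K| = 11 > B = 7, so first hash the key.
H(K): sum = 226+208+144+222+3+254+250+187+185+255+157 = 2091; mod 256 = 43 → 2b.
Zero-pad H(K) = 2b to 7 bytes: K' = 2b 00 00 00 00 00 00.

2b000000000000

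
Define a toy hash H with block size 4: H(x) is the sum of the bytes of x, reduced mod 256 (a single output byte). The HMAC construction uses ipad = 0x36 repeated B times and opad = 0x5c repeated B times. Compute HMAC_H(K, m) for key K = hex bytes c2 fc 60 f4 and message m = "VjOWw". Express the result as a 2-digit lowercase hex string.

Key hex bytes c2 fc 60 f4 is exactly B = 4 bytes: K' = c2 fc 60 f4.
K' ⊕ ipad = f4 ca 56 c2.  K' ⊕ opad = 9e a0 3c a8.
Inner input = (K'⊕ipad) ∥ m = f4 ca 56 c2 ∥ 56 6a 4f 57 77.
Inner hash: sum = 244+202+86+194+86+106+79+87+119 = 1203; mod 256 = 179 → b3.
Outer input = (K'⊕opad) ∥ inner = 9e a0 3c a8 ∥ b3.
Outer hash (tag): sum = 158+160+60+168+179 = 725; mod 256 = 213 → d5.

d5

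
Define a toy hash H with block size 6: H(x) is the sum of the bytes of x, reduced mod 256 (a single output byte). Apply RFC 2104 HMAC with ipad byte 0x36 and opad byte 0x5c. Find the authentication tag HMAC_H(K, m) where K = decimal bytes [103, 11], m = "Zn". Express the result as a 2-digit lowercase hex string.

Key decimal bytes [103, 11] = 67 0b is 2 bytes ≤ B = 6; zero-pad to 6 bytes: K' = 67 0b 00 00 00 00.
K' ⊕ ipad = 51 3d 36 36 36 36.  K' ⊕ opad = 3b 57 5c 5c 5c 5c.
Inner input = (K'⊕ipad) ∥ m = 51 3d 36 36 36 36 ∥ 5a 6e.
Inner hash: sum = 81+61+54+54+54+54+90+110 = 558; mod 256 = 46 → 2e.
Outer input = (K'⊕opad) ∥ inner = 3b 57 5c 5c 5c 5c ∥ 2e.
Outer hash (tag): sum = 59+87+92+92+92+92+46 = 560; mod 256 = 48 → 30.

30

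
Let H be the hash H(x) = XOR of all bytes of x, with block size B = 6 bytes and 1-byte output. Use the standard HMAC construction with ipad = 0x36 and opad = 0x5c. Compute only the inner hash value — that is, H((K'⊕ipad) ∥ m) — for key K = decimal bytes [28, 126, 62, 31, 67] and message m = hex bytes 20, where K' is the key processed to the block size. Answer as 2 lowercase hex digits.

Key decimal bytes [28, 126, 62, 31, 67] = 1c 7e 3e 1f 43 is 5 bytes ≤ B = 6; zero-pad to 6 bytes: K' = 1c 7e 3e 1f 43 00.
K' ⊕ ipad = 2a 48 08 29 75 36.
Inner input = 2a 48 08 29 75 36 ∥ 20.
Inner hash: XOR 2a⊕48⊕08⊕29⊕75⊕36⊕20 = 20.

20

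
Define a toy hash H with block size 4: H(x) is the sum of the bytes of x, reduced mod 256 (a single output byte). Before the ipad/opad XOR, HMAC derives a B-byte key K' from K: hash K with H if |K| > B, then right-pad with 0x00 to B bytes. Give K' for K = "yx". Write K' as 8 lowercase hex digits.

79780000

Key "yx" = 79 78 is 2 bytes ≤ B = 4; zero-pad to 4 bytes: K' = 79 78 00 00.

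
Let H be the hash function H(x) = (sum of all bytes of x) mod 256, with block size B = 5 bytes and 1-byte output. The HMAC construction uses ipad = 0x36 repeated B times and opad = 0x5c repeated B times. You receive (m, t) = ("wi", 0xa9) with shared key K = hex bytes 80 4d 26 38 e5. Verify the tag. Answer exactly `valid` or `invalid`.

invalid

Key hex bytes 80 4d 26 38 e5 is exactly B = 5 bytes: K' = 80 4d 26 38 e5.
K' ⊕ ipad = b6 7b 10 0e d3; K' ⊕ opad = dc 11 7a 64 b9.
Inner hash: sum = 182+123+16+14+211+119+105 = 770; mod 256 = 2 → 02.
Outer hash (recomputed tag): sum = 220+17+122+100+185+2 = 646; mod 256 = 134 → 86.
Recomputed tag = 86; claimed = a9 → mismatch.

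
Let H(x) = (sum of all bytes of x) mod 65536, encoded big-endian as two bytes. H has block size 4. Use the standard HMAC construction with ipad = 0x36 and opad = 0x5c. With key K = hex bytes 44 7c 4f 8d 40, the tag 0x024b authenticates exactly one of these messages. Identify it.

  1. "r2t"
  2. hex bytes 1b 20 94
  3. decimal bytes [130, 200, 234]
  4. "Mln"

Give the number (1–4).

Key hex bytes 44 7c 4f 8d 40 is 5 bytes > B = 4, so hash it first: H(key) = 01 dc, then zero-pad to 4 bytes: K' = 01 dc 00 00.
K' ⊕ ipad = 37 ea 36 36; K' ⊕ opad = 5d 80 5c 5c.
m1: inner = H(37 ea 36 36 72 32 74) = 02 a5; tag = H(5d 80 5c 5c 02 a5) = 023c
m2: inner = H(37 ea 36 36 1b 20 94) = 02 5c; tag = H(5d 80 5c 5c 02 5c) = 01f3
m3: inner = H(37 ea 36 36 82 c8 ea) = 03 c1; tag = H(5d 80 5c 5c 03 c1) = 0259
m4: inner = H(37 ea 36 36 4d 6c 6e) = 02 b4; tag = H(5d 80 5c 5c 02 b4) = 024b ← matches

4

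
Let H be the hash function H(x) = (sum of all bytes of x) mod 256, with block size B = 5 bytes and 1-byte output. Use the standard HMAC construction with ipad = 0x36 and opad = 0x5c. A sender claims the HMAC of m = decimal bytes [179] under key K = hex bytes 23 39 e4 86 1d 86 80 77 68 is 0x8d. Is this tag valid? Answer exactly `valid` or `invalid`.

valid

Key hex bytes 23 39 e4 86 1d 86 80 77 68 is 9 bytes > B = 5, so hash it first: H(key) = c8, then zero-pad to 5 bytes: K' = c8 00 00 00 00.
K' ⊕ ipad = fe 36 36 36 36; K' ⊕ opad = 94 5c 5c 5c 5c.
Inner hash: sum = 254+54+54+54+54+179 = 649; mod 256 = 137 → 89.
Outer hash (recomputed tag): sum = 148+92+92+92+92+137 = 653; mod 256 = 141 → 8d.
Recomputed tag = 8d; claimed = 8d → match.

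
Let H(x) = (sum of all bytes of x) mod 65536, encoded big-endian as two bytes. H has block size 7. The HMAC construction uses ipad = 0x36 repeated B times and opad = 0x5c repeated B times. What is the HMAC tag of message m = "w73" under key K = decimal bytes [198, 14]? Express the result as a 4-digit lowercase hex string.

02d2

Key decimal bytes [198, 14] = c6 0e is 2 bytes ≤ B = 7; zero-pad to 7 bytes: K' = c6 0e 00 00 00 00 00.
K' ⊕ ipad = f0 38 36 36 36 36 36.  K' ⊕ opad = 9a 52 5c 5c 5c 5c 5c.
Inner input = (K'⊕ipad) ∥ m = f0 38 36 36 36 36 36 ∥ 77 37 33.
Inner hash: sum = 240+56+54+54+54+54+54+119+55+51 = 791 → 03 17.
Outer input = (K'⊕opad) ∥ inner = 9a 52 5c 5c 5c 5c 5c ∥ 03 17.
Outer hash (tag): sum = 154+82+92+92+92+92+92+3+23 = 722 → 02 d2.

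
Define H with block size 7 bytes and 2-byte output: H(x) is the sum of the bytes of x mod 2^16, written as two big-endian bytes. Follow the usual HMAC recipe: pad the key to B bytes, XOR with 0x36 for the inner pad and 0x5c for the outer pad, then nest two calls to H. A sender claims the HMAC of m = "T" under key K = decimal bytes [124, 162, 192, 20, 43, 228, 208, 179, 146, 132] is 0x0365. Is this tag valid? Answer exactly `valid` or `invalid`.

invalid

Key decimal bytes [124, 162, 192, 20, 43, 228, 208, 179, 146, 132] = 7c a2 c0 14 2b e4 d0 b3 92 84 is 10 bytes > B = 7, so hash it first: H(key) = 05 9a, then zero-pad to 7 bytes: K' = 05 9a 00 00 00 00 00.
K' ⊕ ipad = 33 ac 36 36 36 36 36; K' ⊕ opad = 59 c6 5c 5c 5c 5c 5c.
Inner hash: sum = 51+172+54+54+54+54+54+84 = 577 → 02 41.
Outer hash (recomputed tag): sum = 89+198+92+92+92+92+92+2+65 = 814 → 03 2e.
Recomputed tag = 032e; claimed = 0365 → mismatch.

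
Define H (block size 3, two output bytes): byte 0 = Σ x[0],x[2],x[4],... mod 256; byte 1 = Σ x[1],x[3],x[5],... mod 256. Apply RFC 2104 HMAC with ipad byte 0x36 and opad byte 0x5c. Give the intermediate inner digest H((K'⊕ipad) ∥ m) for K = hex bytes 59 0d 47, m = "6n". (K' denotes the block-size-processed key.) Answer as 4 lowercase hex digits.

Key hex bytes 59 0d 47 is exactly B = 3 bytes: K' = 59 0d 47.
K' ⊕ ipad = 6f 3b 71.
Inner input = 6f 3b 71 ∥ 36 6e.
Inner hash: even-index sum = 334 mod 256 = 78; odd-index sum = 113 mod 256 = 113 → 4e 71.

4e71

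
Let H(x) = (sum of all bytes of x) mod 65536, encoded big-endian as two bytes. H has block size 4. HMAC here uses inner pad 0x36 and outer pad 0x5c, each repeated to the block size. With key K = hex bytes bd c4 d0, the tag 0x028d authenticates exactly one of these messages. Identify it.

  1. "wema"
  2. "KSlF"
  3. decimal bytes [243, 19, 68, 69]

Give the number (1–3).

3

Key hex bytes bd c4 d0 is 3 bytes ≤ B = 4; zero-pad to 4 bytes: K' = bd c4 d0 00.
K' ⊕ ipad = 8b f2 e6 36; K' ⊕ opad = e1 98 8c 5c.
m1: inner = H(8b f2 e6 36 77 65 6d 61) = 04 43; tag = H(e1 98 8c 5c 04 43) = 02a8
m2: inner = H(8b f2 e6 36 4b 53 6c 46) = 03 e9; tag = H(e1 98 8c 5c 03 e9) = 034d
m3: inner = H(8b f2 e6 36 f3 13 44 45) = 04 28; tag = H(e1 98 8c 5c 04 28) = 028d ← matches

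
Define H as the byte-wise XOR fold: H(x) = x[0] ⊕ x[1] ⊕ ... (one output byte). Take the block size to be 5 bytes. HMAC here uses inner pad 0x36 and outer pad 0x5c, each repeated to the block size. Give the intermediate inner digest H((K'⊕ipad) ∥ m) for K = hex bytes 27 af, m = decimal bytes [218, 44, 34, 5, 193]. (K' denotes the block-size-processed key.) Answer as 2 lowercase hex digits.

ae

Key hex bytes 27 af is 2 bytes ≤ B = 5; zero-pad to 5 bytes: K' = 27 af 00 00 00.
K' ⊕ ipad = 11 99 36 36 36.
Inner input = 11 99 36 36 36 ∥ da 2c 22 05 c1.
Inner hash: XOR 11⊕99⊕36⊕36⊕36⊕da⊕2c⊕22⊕05⊕c1 = ae.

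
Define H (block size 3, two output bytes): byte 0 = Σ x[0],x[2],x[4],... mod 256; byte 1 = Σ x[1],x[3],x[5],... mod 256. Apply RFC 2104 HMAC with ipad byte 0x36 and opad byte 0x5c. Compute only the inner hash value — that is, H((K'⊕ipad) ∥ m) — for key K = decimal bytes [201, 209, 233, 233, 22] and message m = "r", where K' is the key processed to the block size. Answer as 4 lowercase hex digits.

34fe

Key decimal bytes [201, 209, 233, 233, 22] = c9 d1 e9 e9 16 is 5 bytes > B = 3, so hash it first: H(key) = c8 ba, then zero-pad to 3 bytes: K' = c8 ba 00.
K' ⊕ ipad = fe 8c 36.
Inner input = fe 8c 36 ∥ 72.
Inner hash: even-index sum = 308 mod 256 = 52; odd-index sum = 254 mod 256 = 254 → 34 fe.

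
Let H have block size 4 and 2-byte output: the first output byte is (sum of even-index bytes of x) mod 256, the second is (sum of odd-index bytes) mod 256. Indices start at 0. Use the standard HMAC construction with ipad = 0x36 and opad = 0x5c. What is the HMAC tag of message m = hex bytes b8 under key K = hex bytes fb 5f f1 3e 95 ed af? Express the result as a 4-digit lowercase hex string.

bc24

Key hex bytes fb 5f f1 3e 95 ed af is 7 bytes > B = 4, so hash it first: H(key) = 30 8a, then zero-pad to 4 bytes: K' = 30 8a 00 00.
K' ⊕ ipad = 06 bc 36 36.  K' ⊕ opad = 6c d6 5c 5c.
Inner input = (K'⊕ipad) ∥ m = 06 bc 36 36 ∥ b8.
Inner hash: even-index sum = 244 mod 256 = 244; odd-index sum = 242 mod 256 = 242 → f4 f2.
Outer input = (K'⊕opad) ∥ inner = 6c d6 5c 5c ∥ f4 f2.
Outer hash (tag): even-index sum = 444 mod 256 = 188; odd-index sum = 548 mod 256 = 36 → bc 24.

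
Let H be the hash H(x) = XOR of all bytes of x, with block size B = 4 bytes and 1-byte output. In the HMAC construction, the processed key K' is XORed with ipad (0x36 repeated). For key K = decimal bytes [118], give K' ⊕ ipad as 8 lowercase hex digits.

40363636

Key decimal bytes [118] = 76 is 1 byte ≤ B = 4; zero-pad to 4 bytes: K' = 76 00 00 00.
XOR each byte with 0x36: 76⊕36=40, 00⊕36=36, 00⊕36=36, 00⊕36=36.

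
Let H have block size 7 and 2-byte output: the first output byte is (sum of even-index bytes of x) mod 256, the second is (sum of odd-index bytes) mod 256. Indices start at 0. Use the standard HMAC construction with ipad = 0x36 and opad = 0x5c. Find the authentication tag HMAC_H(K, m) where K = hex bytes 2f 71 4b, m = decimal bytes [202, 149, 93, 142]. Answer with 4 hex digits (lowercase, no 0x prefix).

Key hex bytes 2f 71 4b is 3 bytes ≤ B = 7; zero-pad to 7 bytes: K' = 2f 71 4b 00 00 00 00.
K' ⊕ ipad = 19 47 7d 36 36 36 36.  K' ⊕ opad = 73 2d 17 5c 5c 5c 5c.
Inner input = (K'⊕ipad) ∥ m = 19 47 7d 36 36 36 36 ∥ ca 95 5d 8e.
Inner hash: even-index sum = 549 mod 256 = 37; odd-index sum = 474 mod 256 = 218 → 25 da.
Outer input = (K'⊕opad) ∥ inner = 73 2d 17 5c 5c 5c 5c ∥ 25 da.
Outer hash (tag): even-index sum = 540 mod 256 = 28; odd-index sum = 266 mod 256 = 10 → 1c 0a.

1c0a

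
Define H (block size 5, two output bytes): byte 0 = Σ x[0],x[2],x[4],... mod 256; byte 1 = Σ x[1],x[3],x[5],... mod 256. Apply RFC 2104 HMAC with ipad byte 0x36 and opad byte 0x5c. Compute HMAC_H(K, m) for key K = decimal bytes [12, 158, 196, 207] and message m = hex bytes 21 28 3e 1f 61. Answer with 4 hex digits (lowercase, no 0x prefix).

Key decimal bytes [12, 158, 196, 207] = 0c 9e c4 cf is 4 bytes ≤ B = 5; zero-pad to 5 bytes: K' = 0c 9e c4 cf 00.
K' ⊕ ipad = 3a a8 f2 f9 36.  K' ⊕ opad = 50 c2 98 93 5c.
Inner input = (K'⊕ipad) ∥ m = 3a a8 f2 f9 36 ∥ 21 28 3e 1f 61.
Inner hash: even-index sum = 425 mod 256 = 169; odd-index sum = 609 mod 256 = 97 → a9 61.
Outer input = (K'⊕opad) ∥ inner = 50 c2 98 93 5c ∥ a9 61.
Outer hash (tag): even-index sum = 421 mod 256 = 165; odd-index sum = 510 mod 256 = 254 → a5 fe.

a5fe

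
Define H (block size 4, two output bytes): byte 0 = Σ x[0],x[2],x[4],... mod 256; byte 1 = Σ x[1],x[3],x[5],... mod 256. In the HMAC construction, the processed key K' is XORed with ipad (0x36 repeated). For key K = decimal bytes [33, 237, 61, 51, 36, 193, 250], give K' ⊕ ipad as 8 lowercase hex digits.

Key decimal bytes [33, 237, 61, 51, 36, 193, 250] = 21 ed 3d 33 24 c1 fa is 7 bytes > B = 4, so hash it first: H(key) = 7c e1, then zero-pad to 4 bytes: K' = 7c e1 00 00.
XOR each byte with 0x36: 7c⊕36=4a, e1⊕36=d7, 00⊕36=36, 00⊕36=36.

4ad73636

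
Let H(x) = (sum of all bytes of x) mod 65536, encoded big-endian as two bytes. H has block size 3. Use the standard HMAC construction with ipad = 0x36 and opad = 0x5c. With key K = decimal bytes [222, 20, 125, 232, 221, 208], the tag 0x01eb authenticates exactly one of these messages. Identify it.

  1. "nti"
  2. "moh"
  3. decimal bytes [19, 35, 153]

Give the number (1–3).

2

Key decimal bytes [222, 20, 125, 232, 221, 208] = de 14 7d e8 dd d0 is 6 bytes > B = 3, so hash it first: H(key) = 04 04, then zero-pad to 3 bytes: K' = 04 04 00.
K' ⊕ ipad = 32 32 36; K' ⊕ opad = 58 58 5c.
m1: inner = H(32 32 36 6e 74 69) = 01 e5; tag = H(58 58 5c 01 e5) = 01f2
m2: inner = H(32 32 36 6d 6f 68) = 01 de; tag = H(58 58 5c 01 de) = 01eb ← matches
m3: inner = H(32 32 36 13 23 99) = 01 69; tag = H(58 58 5c 01 69) = 0176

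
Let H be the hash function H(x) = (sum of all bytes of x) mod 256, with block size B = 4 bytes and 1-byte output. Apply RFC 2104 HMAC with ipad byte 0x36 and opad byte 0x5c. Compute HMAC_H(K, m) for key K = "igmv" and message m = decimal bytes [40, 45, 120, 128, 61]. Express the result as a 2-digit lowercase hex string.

a0

Key "igmv" = 69 67 6d 76 is exactly B = 4 bytes: K' = 69 67 6d 76.
K' ⊕ ipad = 5f 51 5b 40.  K' ⊕ opad = 35 3b 31 2a.
Inner input = (K'⊕ipad) ∥ m = 5f 51 5b 40 ∥ 28 2d 78 80 3d.
Inner hash: sum = 95+81+91+64+40+45+120+128+61 = 725; mod 256 = 213 → d5.
Outer input = (K'⊕opad) ∥ inner = 35 3b 31 2a ∥ d5.
Outer hash (tag): sum = 53+59+49+42+213 = 416; mod 256 = 160 → a0.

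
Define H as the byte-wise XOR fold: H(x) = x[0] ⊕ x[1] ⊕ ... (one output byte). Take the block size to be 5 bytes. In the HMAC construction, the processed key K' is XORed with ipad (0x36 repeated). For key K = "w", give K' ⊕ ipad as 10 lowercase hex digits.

Key "w" = 77 is 1 byte ≤ B = 5; zero-pad to 5 bytes: K' = 77 00 00 00 00.
XOR each byte with 0x36: 77⊕36=41, 00⊕36=36, 00⊕36=36, 00⊕36=36, 00⊕36=36.

4136363636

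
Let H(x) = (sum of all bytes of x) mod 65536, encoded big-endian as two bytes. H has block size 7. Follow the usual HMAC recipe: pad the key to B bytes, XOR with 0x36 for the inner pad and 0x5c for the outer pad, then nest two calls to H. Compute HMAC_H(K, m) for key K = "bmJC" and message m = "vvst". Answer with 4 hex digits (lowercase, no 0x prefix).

Key "bmJC" = 62 6d 4a 43 is 4 bytes ≤ B = 7; zero-pad to 7 bytes: K' = 62 6d 4a 43 00 00 00.
K' ⊕ ipad = 54 5b 7c 75 36 36 36.  K' ⊕ opad = 3e 31 16 1f 5c 5c 5c.
Inner input = (K'⊕ipad) ∥ m = 54 5b 7c 75 36 36 36 ∥ 76 76 73 74.
Inner hash: sum = 84+91+124+117+54+54+54+118+118+115+116 = 1045 → 04 15.
Outer input = (K'⊕opad) ∥ inner = 3e 31 16 1f 5c 5c 5c ∥ 04 15.
Outer hash (tag): sum = 62+49+22+31+92+92+92+4+21 = 465 → 01 d1.

01d1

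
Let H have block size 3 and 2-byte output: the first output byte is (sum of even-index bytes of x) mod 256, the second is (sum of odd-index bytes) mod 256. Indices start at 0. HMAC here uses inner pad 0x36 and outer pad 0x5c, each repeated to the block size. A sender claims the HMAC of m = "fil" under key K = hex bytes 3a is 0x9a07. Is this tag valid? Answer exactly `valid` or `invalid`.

invalid

Key hex bytes 3a is 1 byte ≤ B = 3; zero-pad to 3 bytes: K' = 3a 00 00.
K' ⊕ ipad = 0c 36 36; K' ⊕ opad = 66 5c 5c.
Inner hash: even-index sum = 171 mod 256 = 171; odd-index sum = 264 mod 256 = 8 → ab 08.
Outer hash (recomputed tag): even-index sum = 202 mod 256 = 202; odd-index sum = 263 mod 256 = 7 → ca 07.
Recomputed tag = ca07; claimed = 9a07 → mismatch.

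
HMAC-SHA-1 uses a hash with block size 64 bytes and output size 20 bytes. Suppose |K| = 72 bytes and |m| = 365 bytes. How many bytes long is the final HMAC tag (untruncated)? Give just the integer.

20

The tag is one SHA-1 digest: 20 bytes.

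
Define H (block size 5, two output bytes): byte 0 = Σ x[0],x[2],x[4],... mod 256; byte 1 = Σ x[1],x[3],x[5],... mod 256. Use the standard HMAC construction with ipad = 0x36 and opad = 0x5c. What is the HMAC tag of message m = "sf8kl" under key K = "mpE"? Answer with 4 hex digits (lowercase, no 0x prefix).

Key "mpE" = 6d 70 45 is 3 bytes ≤ B = 5; zero-pad to 5 bytes: K' = 6d 70 45 00 00.
K' ⊕ ipad = 5b 46 73 36 36.  K' ⊕ opad = 31 2c 19 5c 5c.
Inner input = (K'⊕ipad) ∥ m = 5b 46 73 36 36 ∥ 73 66 38 6b 6c.
Inner hash: even-index sum = 469 mod 256 = 213; odd-index sum = 403 mod 256 = 147 → d5 93.
Outer input = (K'⊕opad) ∥ inner = 31 2c 19 5c 5c ∥ d5 93.
Outer hash (tag): even-index sum = 313 mod 256 = 57; odd-index sum = 349 mod 256 = 93 → 39 5d.

395d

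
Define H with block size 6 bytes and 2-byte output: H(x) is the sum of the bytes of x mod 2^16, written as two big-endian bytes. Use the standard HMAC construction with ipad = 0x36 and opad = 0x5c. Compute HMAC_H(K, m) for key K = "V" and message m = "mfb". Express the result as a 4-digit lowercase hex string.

Key "V" = 56 is 1 byte ≤ B = 6; zero-pad to 6 bytes: K' = 56 00 00 00 00 00.
K' ⊕ ipad = 60 36 36 36 36 36.  K' ⊕ opad = 0a 5c 5c 5c 5c 5c.
Inner input = (K'⊕ipad) ∥ m = 60 36 36 36 36 36 ∥ 6d 66 62.
Inner hash: sum = 96+54+54+54+54+54+109+102+98 = 675 → 02 a3.
Outer input = (K'⊕opad) ∥ inner = 0a 5c 5c 5c 5c 5c ∥ 02 a3.
Outer hash (tag): sum = 10+92+92+92+92+92+2+163 = 635 → 02 7b.

027b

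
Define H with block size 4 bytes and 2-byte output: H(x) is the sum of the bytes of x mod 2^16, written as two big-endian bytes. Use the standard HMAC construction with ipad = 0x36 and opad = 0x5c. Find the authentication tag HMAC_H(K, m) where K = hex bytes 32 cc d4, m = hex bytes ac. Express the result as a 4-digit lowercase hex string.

Key hex bytes 32 cc d4 is 3 bytes ≤ B = 4; zero-pad to 4 bytes: K' = 32 cc d4 00.
K' ⊕ ipad = 04 fa e2 36.  K' ⊕ opad = 6e 90 88 5c.
Inner input = (K'⊕ipad) ∥ m = 04 fa e2 36 ∥ ac.
Inner hash: sum = 4+250+226+54+172 = 706 → 02 c2.
Outer input = (K'⊕opad) ∥ inner = 6e 90 88 5c ∥ 02 c2.
Outer hash (tag): sum = 110+144+136+92+2+194 = 678 → 02 a6.

02a6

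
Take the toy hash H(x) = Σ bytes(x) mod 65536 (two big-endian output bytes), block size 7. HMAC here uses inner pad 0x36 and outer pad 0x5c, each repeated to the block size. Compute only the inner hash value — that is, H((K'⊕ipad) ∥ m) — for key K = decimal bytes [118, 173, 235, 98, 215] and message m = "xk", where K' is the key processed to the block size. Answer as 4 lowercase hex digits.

Key decimal bytes [118, 173, 235, 98, 215] = 76 ad eb 62 d7 is 5 bytes ≤ B = 7; zero-pad to 7 bytes: K' = 76 ad eb 62 d7 00 00.
K' ⊕ ipad = 40 9b dd 54 e1 36 36.
Inner input = 40 9b dd 54 e1 36 36 ∥ 78 6b.
Inner hash: sum = 64+155+221+84+225+54+54+120+107 = 1084 → 04 3c.

043c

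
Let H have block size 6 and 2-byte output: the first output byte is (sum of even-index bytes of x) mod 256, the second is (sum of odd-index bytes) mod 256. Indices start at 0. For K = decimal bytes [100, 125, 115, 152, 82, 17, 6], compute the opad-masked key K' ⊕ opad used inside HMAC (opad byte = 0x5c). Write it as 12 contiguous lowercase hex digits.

737a5c5c5c5c

Key decimal bytes [100, 125, 115, 152, 82, 17, 6] = 64 7d 73 98 52 11 06 is 7 bytes > B = 6, so hash it first: H(key) = 2f 26, then zero-pad to 6 bytes: K' = 2f 26 00 00 00 00.
XOR each byte with 0x5c: 2f⊕5c=73, 26⊕5c=7a, 00⊕5c=5c, 00⊕5c=5c, 00⊕5c=5c, 00⊕5c=5c.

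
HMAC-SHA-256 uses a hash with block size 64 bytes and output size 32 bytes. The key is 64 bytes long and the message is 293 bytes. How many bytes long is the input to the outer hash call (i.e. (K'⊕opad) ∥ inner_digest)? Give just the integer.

Key is 64 ≤ 64 bytes, zero-padded: |K'| = 64.
Outer input = (K'⊕opad) ∥ H(inner) → 64 + 32 = 96 bytes.

96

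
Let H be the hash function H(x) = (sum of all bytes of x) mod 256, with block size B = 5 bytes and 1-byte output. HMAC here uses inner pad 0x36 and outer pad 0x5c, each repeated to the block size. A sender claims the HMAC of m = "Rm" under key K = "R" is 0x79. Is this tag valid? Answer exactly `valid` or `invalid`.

Key "R" = 52 is 1 byte ≤ B = 5; zero-pad to 5 bytes: K' = 52 00 00 00 00.
K' ⊕ ipad = 64 36 36 36 36; K' ⊕ opad = 0e 5c 5c 5c 5c.
Inner hash: sum = 100+54+54+54+54+82+109 = 507; mod 256 = 251 → fb.
Outer hash (recomputed tag): sum = 14+92+92+92+92+251 = 633; mod 256 = 121 → 79.
Recomputed tag = 79; claimed = 79 → match.

valid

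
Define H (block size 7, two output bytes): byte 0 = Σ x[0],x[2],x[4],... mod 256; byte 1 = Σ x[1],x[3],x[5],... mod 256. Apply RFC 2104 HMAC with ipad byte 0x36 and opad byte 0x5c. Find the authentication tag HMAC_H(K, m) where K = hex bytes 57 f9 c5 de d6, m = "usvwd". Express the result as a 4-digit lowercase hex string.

c6d7

Key hex bytes 57 f9 c5 de d6 is 5 bytes ≤ B = 7; zero-pad to 7 bytes: K' = 57 f9 c5 de d6 00 00.
K' ⊕ ipad = 61 cf f3 e8 e0 36 36.  K' ⊕ opad = 0b a5 99 82 8a 5c 5c.
Inner input = (K'⊕ipad) ∥ m = 61 cf f3 e8 e0 36 36 ∥ 75 73 76 77 64.
Inner hash: even-index sum = 852 mod 256 = 84; odd-index sum = 828 mod 256 = 60 → 54 3c.
Outer input = (K'⊕opad) ∥ inner = 0b a5 99 82 8a 5c 5c ∥ 54 3c.
Outer hash (tag): even-index sum = 454 mod 256 = 198; odd-index sum = 471 mod 256 = 215 → c6 d7.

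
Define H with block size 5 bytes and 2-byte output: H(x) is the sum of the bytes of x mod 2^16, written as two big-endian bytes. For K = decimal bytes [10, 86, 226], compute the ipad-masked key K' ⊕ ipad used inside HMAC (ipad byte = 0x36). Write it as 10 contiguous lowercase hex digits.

3c60d43636

Key decimal bytes [10, 86, 226] = 0a 56 e2 is 3 bytes ≤ B = 5; zero-pad to 5 bytes: K' = 0a 56 e2 00 00.
XOR each byte with 0x36: 0a⊕36=3c, 56⊕36=60, e2⊕36=d4, 00⊕36=36, 00⊕36=36.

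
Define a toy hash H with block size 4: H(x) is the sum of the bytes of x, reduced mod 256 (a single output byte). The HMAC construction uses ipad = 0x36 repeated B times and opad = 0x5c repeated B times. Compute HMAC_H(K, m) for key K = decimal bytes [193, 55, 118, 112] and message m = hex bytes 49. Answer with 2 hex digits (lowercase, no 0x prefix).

Key decimal bytes [193, 55, 118, 112] = c1 37 76 70 is exactly B = 4 bytes: K' = c1 37 76 70.
K' ⊕ ipad = f7 01 40 46.  K' ⊕ opad = 9d 6b 2a 2c.
Inner input = (K'⊕ipad) ∥ m = f7 01 40 46 ∥ 49.
Inner hash: sum = 247+1+64+70+73 = 455; mod 256 = 199 → c7.
Outer input = (K'⊕opad) ∥ inner = 9d 6b 2a 2c ∥ c7.
Outer hash (tag): sum = 157+107+42+44+199 = 549; mod 256 = 37 → 25.

25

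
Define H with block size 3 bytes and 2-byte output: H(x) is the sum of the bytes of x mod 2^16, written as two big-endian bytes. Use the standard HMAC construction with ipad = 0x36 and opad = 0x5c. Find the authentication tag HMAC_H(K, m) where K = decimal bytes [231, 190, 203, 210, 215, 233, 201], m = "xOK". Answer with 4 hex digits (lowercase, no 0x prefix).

Key decimal bytes [231, 190, 203, 210, 215, 233, 201] = e7 be cb d2 d7 e9 c9 is 7 bytes > B = 3, so hash it first: H(key) = 05 cb, then zero-pad to 3 bytes: K' = 05 cb 00.
K' ⊕ ipad = 33 fd 36.  K' ⊕ opad = 59 97 5c.
Inner input = (K'⊕ipad) ∥ m = 33 fd 36 ∥ 78 4f 4b.
Inner hash: sum = 51+253+54+120+79+75 = 632 → 02 78.
Outer input = (K'⊕opad) ∥ inner = 59 97 5c ∥ 02 78.
Outer hash (tag): sum = 89+151+92+2+120 = 454 → 01 c6.

01c6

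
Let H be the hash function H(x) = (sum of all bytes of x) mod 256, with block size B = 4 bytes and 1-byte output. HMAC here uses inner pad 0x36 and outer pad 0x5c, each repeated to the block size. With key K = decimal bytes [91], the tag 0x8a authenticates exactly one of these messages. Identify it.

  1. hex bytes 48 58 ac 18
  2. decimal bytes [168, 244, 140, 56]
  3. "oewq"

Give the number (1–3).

2

Key decimal bytes [91] = 5b is 1 byte ≤ B = 4; zero-pad to 4 bytes: K' = 5b 00 00 00.
K' ⊕ ipad = 6d 36 36 36; K' ⊕ opad = 07 5c 5c 5c.
m1: inner = H(6d 36 36 36 48 58 ac 18) = 73; tag = H(07 5c 5c 5c 73) = 8e
m2: inner = H(6d 36 36 36 a8 f4 8c 38) = 6f; tag = H(07 5c 5c 5c 6f) = 8a ← matches
m3: inner = H(6d 36 36 36 6f 65 77 71) = cb; tag = H(07 5c 5c 5c cb) = e6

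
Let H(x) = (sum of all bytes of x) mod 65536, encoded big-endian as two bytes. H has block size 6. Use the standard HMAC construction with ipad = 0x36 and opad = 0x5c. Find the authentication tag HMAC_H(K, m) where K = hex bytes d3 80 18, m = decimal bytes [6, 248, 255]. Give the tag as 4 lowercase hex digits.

Key hex bytes d3 80 18 is 3 bytes ≤ B = 6; zero-pad to 6 bytes: K' = d3 80 18 00 00 00.
K' ⊕ ipad = e5 b6 2e 36 36 36.  K' ⊕ opad = 8f dc 44 5c 5c 5c.
Inner input = (K'⊕ipad) ∥ m = e5 b6 2e 36 36 36 ∥ 06 f8 ff.
Inner hash: sum = 229+182+46+54+54+54+6+248+255 = 1128 → 04 68.
Outer input = (K'⊕opad) ∥ inner = 8f dc 44 5c 5c 5c ∥ 04 68.
Outer hash (tag): sum = 143+220+68+92+92+92+4+104 = 815 → 03 2f.

032f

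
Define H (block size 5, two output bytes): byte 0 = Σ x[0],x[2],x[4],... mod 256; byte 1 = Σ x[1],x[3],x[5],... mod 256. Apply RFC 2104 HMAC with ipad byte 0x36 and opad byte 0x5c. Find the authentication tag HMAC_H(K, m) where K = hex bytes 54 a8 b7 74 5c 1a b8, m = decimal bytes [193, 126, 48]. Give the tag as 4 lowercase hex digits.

Key hex bytes 54 a8 b7 74 5c 1a b8 is 7 bytes > B = 5, so hash it first: H(key) = 1f 36, then zero-pad to 5 bytes: K' = 1f 36 00 00 00.
K' ⊕ ipad = 29 00 36 36 36.  K' ⊕ opad = 43 6a 5c 5c 5c.
Inner input = (K'⊕ipad) ∥ m = 29 00 36 36 36 ∥ c1 7e 30.
Inner hash: even-index sum = 275 mod 256 = 19; odd-index sum = 295 mod 256 = 39 → 13 27.
Outer input = (K'⊕opad) ∥ inner = 43 6a 5c 5c 5c ∥ 13 27.
Outer hash (tag): even-index sum = 290 mod 256 = 34; odd-index sum = 217 mod 256 = 217 → 22 d9.

22d9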